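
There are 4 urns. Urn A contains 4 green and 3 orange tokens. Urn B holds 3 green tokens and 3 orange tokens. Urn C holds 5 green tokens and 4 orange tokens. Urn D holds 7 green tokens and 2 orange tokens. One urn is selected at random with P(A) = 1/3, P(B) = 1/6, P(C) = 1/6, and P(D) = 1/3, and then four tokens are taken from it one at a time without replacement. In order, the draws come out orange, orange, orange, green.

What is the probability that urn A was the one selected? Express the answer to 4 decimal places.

0.3892

Under each hypothesis, the probability of the observed sequence is: P(data | urn A) = (3/7)(2/6)(1/5)(4/4) = 0.028571; P(data | urn B) = (3/6)(2/5)(1/4)(3/3) = 0.05; P(data | urn C) = (4/9)(3/8)(2/7)(5/6) = 0.039683; P(data | urn D) = (2/9)(1/8)(0/7) = 0.
The prior-weighted likelihoods are 1/3 · 0.028571 = 0.0095238, 1/6 · 0.05 = 0.0083333, 1/6 · 0.039683 = 0.0066138, 1/3 · 0 = 0; with total 0.024471.
By Bayes' rule, P(urn A | data) = (0.0095238) / (0.024471) = 0.38919.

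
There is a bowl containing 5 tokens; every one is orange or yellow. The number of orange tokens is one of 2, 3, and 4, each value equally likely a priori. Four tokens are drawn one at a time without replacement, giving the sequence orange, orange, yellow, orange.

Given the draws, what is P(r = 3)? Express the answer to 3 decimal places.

Under each hypothesis, the probability of the observed sequence is: P(data | r = 2) = (2/5)(1/4)(3/3)(0/2) = 0; P(data | r = 3) = (3/5)(2/4)(2/3)(1/2) = 1/10; P(data | r = 4) = (4/5)(3/4)(1/3)(2/2) = 1/5.
Weighting by the prior gives 1/3 · 0 = 0, 1/3 · 1/10 = 1/30, 1/3 · 1/5 = 1/15; with total 1/10.
Therefore the posterior P(r = 3 | data) = (1/30) / (1/10) = 1/3.

0.333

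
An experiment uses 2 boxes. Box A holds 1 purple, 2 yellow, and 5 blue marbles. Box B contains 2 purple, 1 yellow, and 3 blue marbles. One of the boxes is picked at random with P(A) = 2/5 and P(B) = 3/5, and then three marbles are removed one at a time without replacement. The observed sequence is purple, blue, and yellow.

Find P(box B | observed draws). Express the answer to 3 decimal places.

The likelihood of the observed sequence under each hypothesis: P(data | box A) = (1/8)(5/7)(2/6) = 5/168; P(data | box B) = (2/6)(3/5)(1/4) = 1/20.
Weighting by the prior gives 2/5 · 5/168 = 1/84, 3/5 · 1/20 = 3/100; with total 22/525.
So P(box B | data) = (3/100) / (22/525) = 63/88.

0.716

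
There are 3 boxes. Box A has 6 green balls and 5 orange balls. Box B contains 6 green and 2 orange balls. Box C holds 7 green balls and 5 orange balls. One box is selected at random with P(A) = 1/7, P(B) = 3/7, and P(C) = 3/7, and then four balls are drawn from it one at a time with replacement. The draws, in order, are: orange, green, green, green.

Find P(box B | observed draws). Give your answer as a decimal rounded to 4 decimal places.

For each hypothesis, P(data | H) works out to: P(data | box A) = (5/11)(6/11)(6/11)(6/11) = 0.073765; P(data | box B) = (2/8)(6/8)(6/8)(6/8) = 0.10547; P(data | box C) = (5/12)(7/12)(7/12)(7/12) = 0.082706.
The prior-weighted likelihoods are 1/7 · 0.073765 = 0.010538, 3/7 · 0.10547 = 0.045201, 3/7 · 0.082706 = 0.035446; with total 0.091184.
Therefore the posterior P(box B | data) = (0.045201) / (0.091184) = 0.49571.

0.4957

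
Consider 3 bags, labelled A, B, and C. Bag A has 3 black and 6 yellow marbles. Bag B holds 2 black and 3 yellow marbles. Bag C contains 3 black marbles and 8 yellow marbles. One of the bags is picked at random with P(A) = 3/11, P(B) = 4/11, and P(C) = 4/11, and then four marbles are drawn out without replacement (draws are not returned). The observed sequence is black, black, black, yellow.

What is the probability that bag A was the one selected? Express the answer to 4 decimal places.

0.5957

Under each hypothesis, the probability of the observed sequence is: P(data | bag A) = (3/9)(2/8)(1/7)(6/6) = 0.011905; P(data | bag B) = (2/5)(1/4)(0/3) = 0; P(data | bag C) = (3/11)(2/10)(1/9)(8/8) = 0.0060606.
Multiplying each by its prior: 3/11 · 0.011905 = 0.0032468, 4/11 · 0 = 0, 4/11 · 0.0060606 = 0.0022039; summing to 0.0054506.
So P(bag A | data) = (0.0032468) / (0.0054506) = 0.59567.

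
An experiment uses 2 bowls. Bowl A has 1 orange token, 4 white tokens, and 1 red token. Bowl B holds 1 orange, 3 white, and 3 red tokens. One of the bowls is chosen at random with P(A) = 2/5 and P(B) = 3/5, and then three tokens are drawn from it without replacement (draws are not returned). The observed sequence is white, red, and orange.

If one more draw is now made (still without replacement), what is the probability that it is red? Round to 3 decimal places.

0.329

The likelihood of the observed sequence under each hypothesis: P(data | bowl A) = (4/6)(1/5)(1/4) = 0.033333; P(data | bowl B) = (3/7)(3/6)(1/5) = 0.042857.
Weighting by the prior gives 2/5 · 0.033333 = 0.013333, 3/5 · 0.042857 = 0.025714; these sum to 0.039048.
The posterior is then P(bowl A | data) = 0.34146, P(bowl B | data) = 0.65854.
So P(red next | data) = Σ P(red next | H) P(H | data) = (0)(0.34146) + (1/2)(0.65854) = 0.32927.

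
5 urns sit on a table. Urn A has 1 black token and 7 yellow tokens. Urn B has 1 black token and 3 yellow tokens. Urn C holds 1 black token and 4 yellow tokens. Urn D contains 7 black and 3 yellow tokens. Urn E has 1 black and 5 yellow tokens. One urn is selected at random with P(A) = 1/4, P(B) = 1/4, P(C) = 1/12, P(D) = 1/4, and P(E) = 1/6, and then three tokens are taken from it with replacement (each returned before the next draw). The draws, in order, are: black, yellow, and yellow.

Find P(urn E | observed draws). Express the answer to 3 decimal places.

Under each hypothesis, the probability of the observed sequence is: P(data | urn A) = (1/8)(7/8)(7/8) = 0.095703; P(data | urn B) = (1/4)(3/4)(3/4) = 0.14062; P(data | urn C) = (1/5)(4/5)(4/5) = 0.128; P(data | urn D) = (7/10)(3/10)(3/10) = 0.063; P(data | urn E) = (1/6)(5/6)(5/6) = 0.11574.
The prior-weighted likelihoods are 1/4 · 0.095703 = 0.023926, 1/4 · 0.14062 = 0.035156, 1/12 · 0.128 = 0.010667, 1/4 · 0.063 = 0.01575, 1/6 · 0.11574 = 0.01929; summing to 0.10479.
Therefore the posterior P(urn E | data) = (0.01929) / (0.10479) = 0.18409.

0.184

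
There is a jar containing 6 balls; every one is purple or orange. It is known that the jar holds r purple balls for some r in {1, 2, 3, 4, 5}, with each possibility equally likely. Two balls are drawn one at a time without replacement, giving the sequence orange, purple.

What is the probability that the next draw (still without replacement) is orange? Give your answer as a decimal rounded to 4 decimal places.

0.5000

For each hypothesis, P(data | H) works out to: P(data | r = 1) = (5/6)(1/5) = 1/6; P(data | r = 2) = (4/6)(2/5) = 4/15; P(data | r = 3) = (3/6)(3/5) = 3/10; P(data | r = 4) = (2/6)(4/5) = 4/15; P(data | r = 5) = (1/6)(5/5) = 1/6.
The prior-weighted likelihoods are 1/5 · 1/6 = 1/30, 1/5 · 4/15 = 4/75, 1/5 · 3/10 = 3/50, 1/5 · 4/15 = 4/75, 1/5 · 1/6 = 1/30; summing to 7/30.
Dividing through by the total gives posterior P(r = 1 | data) = 1/7, P(r = 2 | data) = 8/35, P(r = 3 | data) = 9/35, P(r = 4 | data) = 8/35, P(r = 5 | data) = 1/7.
Averaging over the posterior, P(orange next | data) = (1)(1/7) + (3/4)(8/35) + (1/2)(9/35) + (1/4)(8/35) + (0)(1/7) = 1/2.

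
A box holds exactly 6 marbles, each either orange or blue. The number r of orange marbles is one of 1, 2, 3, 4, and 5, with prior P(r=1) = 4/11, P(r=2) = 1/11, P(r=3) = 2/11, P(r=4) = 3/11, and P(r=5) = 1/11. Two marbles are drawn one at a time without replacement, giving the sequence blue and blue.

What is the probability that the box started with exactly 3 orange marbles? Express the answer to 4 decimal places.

0.1091

Compute the likelihood of the observed sequence for each case: P(data | r = 1) = (5/6)(4/5) = 2/3; P(data | r = 2) = (4/6)(3/5) = 2/5; P(data | r = 3) = (3/6)(2/5) = 1/5; P(data | r = 4) = (2/6)(1/5) = 1/15; P(data | r = 5) = (1/6)(0/5) = 0.
Multiplying each by its prior: 4/11 · 2/3 = 8/33, 1/11 · 2/5 = 2/55, 2/11 · 1/5 = 2/55, 3/11 · 1/15 = 1/55, 1/11 · 0 = 0; summing to 1/3.
Therefore the posterior P(r = 3 | data) = (2/55) / (1/3) = 6/55.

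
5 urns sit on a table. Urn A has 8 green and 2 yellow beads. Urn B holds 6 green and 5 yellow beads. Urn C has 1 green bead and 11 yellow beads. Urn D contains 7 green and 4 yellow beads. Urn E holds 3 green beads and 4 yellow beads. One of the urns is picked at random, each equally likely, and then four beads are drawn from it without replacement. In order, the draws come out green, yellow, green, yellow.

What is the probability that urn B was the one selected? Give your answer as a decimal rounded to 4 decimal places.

The likelihood of the observed sequence under each hypothesis: P(data | urn A) = (8/10)(2/9)(7/8)(1/7) = 0.022222; P(data | urn B) = (6/11)(5/10)(5/9)(4/8) = 0.075758; P(data | urn C) = (1/12)(11/11)(0/10) = 0; P(data | urn D) = (7/11)(4/10)(6/9)(3/8) = 0.063636; P(data | urn E) = (3/7)(4/6)(2/5)(3/4) = 0.085714.
Multiplying each by its prior: 1/5 · 0.022222 = 0.0044444, 1/5 · 0.075758 = 0.015152, 1/5 · 0 = 0, 1/5 · 0.063636 = 0.012727, 1/5 · 0.085714 = 0.017143; with total 0.049466.
So P(urn B | data) = (0.015152) / (0.049466) = 0.3063.

0.3063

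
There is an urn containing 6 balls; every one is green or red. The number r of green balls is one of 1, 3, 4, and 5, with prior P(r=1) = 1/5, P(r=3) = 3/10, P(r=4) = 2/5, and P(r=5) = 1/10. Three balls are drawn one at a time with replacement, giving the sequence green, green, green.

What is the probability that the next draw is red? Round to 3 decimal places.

Compute the likelihood of the observed sequence for each case: P(data | r = 1) = (1/6)(1/6)(1/6) = 0.0046296; P(data | r = 3) = (3/6)(3/6)(3/6) = 0.125; P(data | r = 4) = (4/6)(4/6)(4/6) = 0.2963; P(data | r = 5) = (5/6)(5/6)(5/6) = 0.5787.
Weighting by the prior gives 1/5 · 0.0046296 = 0.00092593, 3/10 · 0.125 = 0.0375, 2/5 · 0.2963 = 0.11852, 1/10 · 0.5787 = 0.05787; these sum to 0.21481.
The posterior is then P(r = 1 | data) = 0.0043103, P(r = 3 | data) = 0.17457, P(r = 4 | data) = 0.55172, P(r = 5 | data) = 0.2694.
So P(red next | data) = Σ P(red next | H) P(H | data) = (5/6)(0.0043103) + (1/2)(0.17457) + (1/3)(0.55172) + (1/6)(0.2694) = 0.31968.

0.320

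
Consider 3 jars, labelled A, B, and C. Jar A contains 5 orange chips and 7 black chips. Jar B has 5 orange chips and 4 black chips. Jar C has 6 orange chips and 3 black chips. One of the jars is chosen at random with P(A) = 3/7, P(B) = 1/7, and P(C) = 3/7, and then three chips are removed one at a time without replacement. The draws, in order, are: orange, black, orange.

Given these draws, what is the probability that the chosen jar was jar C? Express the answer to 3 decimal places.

Compute the likelihood of the observed sequence for each case: P(data | jar A) = (5/12)(7/11)(4/10) = 0.10606; P(data | jar B) = (5/9)(4/8)(4/7) = 0.15873; P(data | jar C) = (6/9)(3/8)(5/7) = 0.17857.
The prior-weighted likelihoods are 3/7 · 0.10606 = 0.045455, 1/7 · 0.15873 = 0.022676, 3/7 · 0.17857 = 0.076531; summing to 0.14466.
Therefore the posterior P(jar C | data) = (0.076531) / (0.14466) = 0.52903.

0.529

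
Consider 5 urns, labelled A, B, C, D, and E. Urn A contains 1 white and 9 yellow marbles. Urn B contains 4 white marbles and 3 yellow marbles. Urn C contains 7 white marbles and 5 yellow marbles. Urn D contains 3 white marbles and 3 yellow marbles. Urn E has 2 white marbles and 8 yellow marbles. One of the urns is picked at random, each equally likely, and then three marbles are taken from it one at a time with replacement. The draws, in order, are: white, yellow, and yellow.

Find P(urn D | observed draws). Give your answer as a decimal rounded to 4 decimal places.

0.2314

The likelihood of the observed sequence under each hypothesis: P(data | urn A) = (1/10)(9/10)(9/10) = 0.081; P(data | urn B) = (4/7)(3/7)(3/7) = 0.10496; P(data | urn C) = (7/12)(5/12)(5/12) = 0.10127; P(data | urn D) = (3/6)(3/6)(3/6) = 0.125; P(data | urn E) = (2/10)(8/10)(8/10) = 0.128.
Weighting by the prior gives 1/5 · 0.081 = 0.0162, 1/5 · 0.10496 = 0.020991, 1/5 · 0.10127 = 0.020255, 1/5 · 0.125 = 0.025, 1/5 · 0.128 = 0.0256; summing to 0.10805.
Therefore the posterior P(urn D | data) = (0.025) / (0.10805) = 0.23138.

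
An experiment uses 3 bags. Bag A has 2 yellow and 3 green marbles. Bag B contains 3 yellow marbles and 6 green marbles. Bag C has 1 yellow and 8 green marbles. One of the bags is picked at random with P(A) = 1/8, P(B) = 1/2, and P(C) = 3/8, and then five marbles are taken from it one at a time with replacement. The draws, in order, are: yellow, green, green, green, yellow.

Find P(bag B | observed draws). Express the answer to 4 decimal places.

0.6849

Under each hypothesis, the probability of the observed sequence is: P(data | bag A) = (2/5)(3/5)(3/5)(3/5)(2/5) = 0.03456; P(data | bag B) = (3/9)(6/9)(6/9)(6/9)(3/9) = 0.032922; P(data | bag C) = (1/9)(8/9)(8/9)(8/9)(1/9) = 0.0086708.
The prior-weighted likelihoods are 1/8 · 0.03456 = 0.00432, 1/2 · 0.032922 = 0.016461, 3/8 · 0.0086708 = 0.0032515; with total 0.024032.
Therefore the posterior P(bag B | data) = (0.016461) / (0.024032) = 0.68495.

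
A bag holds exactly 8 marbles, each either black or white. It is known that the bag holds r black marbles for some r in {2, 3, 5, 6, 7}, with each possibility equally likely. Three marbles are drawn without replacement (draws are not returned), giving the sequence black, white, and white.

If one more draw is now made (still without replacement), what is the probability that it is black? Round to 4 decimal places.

For each hypothesis, P(data | H) works out to: P(data | r = 2) = (2/8)(6/7)(5/6) = 5/28; P(data | r = 3) = (3/8)(5/7)(4/6) = 5/28; P(data | r = 5) = (5/8)(3/7)(2/6) = 5/56; P(data | r = 6) = (6/8)(2/7)(1/6) = 1/28; P(data | r = 7) = (7/8)(1/7)(0/6) = 0.
The prior-weighted likelihoods are 1/5 · 5/28 = 1/28, 1/5 · 5/28 = 1/28, 1/5 · 5/56 = 1/56, 1/5 · 1/28 = 1/140, 1/5 · 0 = 0; summing to 27/280.
The posterior is then P(r = 2 | data) = 10/27, P(r = 3 | data) = 10/27, P(r = 5 | data) = 5/27, P(r = 6 | data) = 2/27, P(r = 7 | data) = 0.
So P(black next | data) = Σ P(black next | H) P(H | data) = (1/5)(10/27) + (2/5)(10/27) + (4/5)(5/27) + (1)(2/27) = 4/9.

0.4444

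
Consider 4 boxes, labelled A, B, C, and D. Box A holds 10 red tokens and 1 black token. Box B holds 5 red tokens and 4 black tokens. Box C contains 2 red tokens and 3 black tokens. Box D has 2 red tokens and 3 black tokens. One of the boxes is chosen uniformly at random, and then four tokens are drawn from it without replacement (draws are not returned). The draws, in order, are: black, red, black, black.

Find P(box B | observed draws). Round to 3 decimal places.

Compute the likelihood of the observed sequence for each case: P(data | box A) = (1/11)(10/10)(0/9) = 0; P(data | box B) = (4/9)(5/8)(3/7)(2/6) = 0.039683; P(data | box C) = (3/5)(2/4)(2/3)(1/2) = 0.1; P(data | box D) = (3/5)(2/4)(2/3)(1/2) = 0.1.
The prior-weighted likelihoods are 1/4 · 0 = 0, 1/4 · 0.039683 = 0.0099206, 1/4 · 0.1 = 0.025, 1/4 · 0.1 = 0.025; these sum to 0.059921.
So P(box B | data) = (0.0099206) / (0.059921) = 0.16556.

0.166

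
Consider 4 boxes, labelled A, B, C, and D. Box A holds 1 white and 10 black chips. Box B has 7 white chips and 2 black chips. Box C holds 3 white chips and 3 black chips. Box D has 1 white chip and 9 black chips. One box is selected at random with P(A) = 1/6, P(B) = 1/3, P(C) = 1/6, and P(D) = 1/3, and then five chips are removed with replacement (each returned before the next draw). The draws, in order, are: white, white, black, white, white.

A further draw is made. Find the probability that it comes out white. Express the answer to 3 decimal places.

For each hypothesis, P(data | H) works out to: P(data | box A) = (1/11)(1/11)(10/11)(1/11)(1/11) = 6.2092e-05; P(data | box B) = (7/9)(7/9)(2/9)(7/9)(7/9) = 0.081322; P(data | box C) = (3/6)(3/6)(3/6)(3/6)(3/6) = 0.03125; P(data | box D) = (1/10)(1/10)(9/10)(1/10)(1/10) = 9e-05.
Weighting by the prior gives 1/6 · 6.2092e-05 = 1.0349e-05, 1/3 · 0.081322 = 0.027107, 1/6 · 0.03125 = 0.0052083, 1/3 · 9e-05 = 3e-05; these sum to 0.032356.
Normalising, the posterior is P(box A | data) = 0.00031984, P(box B | data) = 0.83778, P(box C | data) = 0.16097, P(box D | data) = 0.00092718.
Averaging over the posterior, P(white next | data) = (1/11)(0.00031984) + (7/9)(0.83778) + (1/2)(0.16097) + (1/10)(0.00092718) = 0.73222.

0.732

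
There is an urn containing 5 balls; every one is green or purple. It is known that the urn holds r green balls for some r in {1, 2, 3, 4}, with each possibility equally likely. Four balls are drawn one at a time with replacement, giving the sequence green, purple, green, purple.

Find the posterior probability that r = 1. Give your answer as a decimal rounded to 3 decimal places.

0.154

The likelihood of the observed sequence under each hypothesis: P(data | r = 1) = (1/5)(4/5)(1/5)(4/5) = 16/625; P(data | r = 2) = (2/5)(3/5)(2/5)(3/5) = 36/625; P(data | r = 3) = (3/5)(2/5)(3/5)(2/5) = 36/625; P(data | r = 4) = (4/5)(1/5)(4/5)(1/5) = 16/625.
The prior-weighted likelihoods are 1/4 · 16/625 = 4/625, 1/4 · 36/625 = 9/625, 1/4 · 36/625 = 9/625, 1/4 · 16/625 = 4/625; summing to 26/625.
Hence P(r = 1 | data) = (4/625) / (26/625) = 2/13.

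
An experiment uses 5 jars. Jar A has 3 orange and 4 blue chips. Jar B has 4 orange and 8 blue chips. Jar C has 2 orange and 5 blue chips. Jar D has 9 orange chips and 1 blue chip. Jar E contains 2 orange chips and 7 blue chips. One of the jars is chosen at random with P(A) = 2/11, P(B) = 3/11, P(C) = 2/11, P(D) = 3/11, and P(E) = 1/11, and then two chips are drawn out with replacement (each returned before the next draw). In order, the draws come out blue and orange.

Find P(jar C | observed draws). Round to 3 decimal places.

For each hypothesis, P(data | H) works out to: P(data | jar A) = (4/7)(3/7) = 0.2449; P(data | jar B) = (8/12)(4/12) = 0.22222; P(data | jar C) = (5/7)(2/7) = 0.20408; P(data | jar D) = (1/10)(9/10) = 0.09; P(data | jar E) = (7/9)(2/9) = 0.17284.
The prior-weighted likelihoods are 2/11 · 0.2449 = 0.044527, 3/11 · 0.22222 = 0.060606, 2/11 · 0.20408 = 0.037106, 3/11 · 0.09 = 0.024545, 1/11 · 0.17284 = 0.015713; summing to 0.1825.
So P(jar C | data) = (0.037106) / (0.1825) = 0.20332.

0.203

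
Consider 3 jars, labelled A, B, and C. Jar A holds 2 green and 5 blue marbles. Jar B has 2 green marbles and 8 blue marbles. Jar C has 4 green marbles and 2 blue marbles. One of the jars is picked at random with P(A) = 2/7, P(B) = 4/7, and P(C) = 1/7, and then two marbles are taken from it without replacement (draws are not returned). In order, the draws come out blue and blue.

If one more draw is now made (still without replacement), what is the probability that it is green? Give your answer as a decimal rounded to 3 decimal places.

For each hypothesis, P(data | H) works out to: P(data | jar A) = (5/7)(4/6) = 10/21; P(data | jar B) = (8/10)(7/9) = 28/45; P(data | jar C) = (2/6)(1/5) = 1/15.
The prior-weighted likelihoods are 2/7 · 10/21 = 20/147, 4/7 · 28/45 = 16/45, 1/7 · 1/15 = 1/105; these sum to 221/441.
The posterior is then P(jar A | data) = 0.27149, P(jar B | data) = 0.7095, P(jar C | data) = 0.019005.
Averaging over the posterior, P(green next | data) = (2/5)(0.27149) + (1/4)(0.7095) + (1)(0.019005) = 0.30498.

0.305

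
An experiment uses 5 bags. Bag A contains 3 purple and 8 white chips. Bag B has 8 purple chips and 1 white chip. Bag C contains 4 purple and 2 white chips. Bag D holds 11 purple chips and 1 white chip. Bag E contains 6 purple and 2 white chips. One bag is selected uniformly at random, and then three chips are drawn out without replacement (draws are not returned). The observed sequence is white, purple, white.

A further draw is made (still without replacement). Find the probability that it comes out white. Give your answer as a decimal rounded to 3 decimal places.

Under each hypothesis, the probability of the observed sequence is: P(data | bag A) = (8/11)(3/10)(7/9) = 0.1697; P(data | bag B) = (1/9)(8/8)(0/7) = 0; P(data | bag C) = (2/6)(4/5)(1/4) = 0.066667; P(data | bag D) = (1/12)(11/11)(0/10) = 0; P(data | bag E) = (2/8)(6/7)(1/6) = 0.035714.
Multiplying each by its prior: 1/5 · 0.1697 = 0.033939, 1/5 · 0 = 0, 1/5 · 0.066667 = 0.013333, 1/5 · 0 = 0, 1/5 · 0.035714 = 0.0071429; with total 0.054416.
Normalising, the posterior is P(bag A | data) = 0.62371, P(bag B | data) = 0, P(bag C | data) = 0.24503, P(bag D | data) = 0, P(bag E | data) = 0.13126.
Averaging over the posterior, P(white next | data) = (3/4)(0.62371) + (0)(0.24503) + (0)(0.13126) = 0.46778.

0.468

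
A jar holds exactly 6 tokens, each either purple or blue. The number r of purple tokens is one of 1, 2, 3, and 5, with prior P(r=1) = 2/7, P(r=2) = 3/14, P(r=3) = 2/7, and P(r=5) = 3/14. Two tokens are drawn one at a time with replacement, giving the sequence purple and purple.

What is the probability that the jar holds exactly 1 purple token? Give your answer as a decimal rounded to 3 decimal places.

For each hypothesis, P(data | H) works out to: P(data | r = 1) = (1/6)(1/6) = 1/36; P(data | r = 2) = (2/6)(2/6) = 1/9; P(data | r = 3) = (3/6)(3/6) = 1/4; P(data | r = 5) = (5/6)(5/6) = 25/36.
The prior-weighted likelihoods are 2/7 · 1/36 = 1/126, 3/14 · 1/9 = 1/42, 2/7 · 1/4 = 1/14, 3/14 · 25/36 = 25/168; with total 127/504.
So P(r = 1 | data) = (1/126) / (127/504) = 4/127.

0.031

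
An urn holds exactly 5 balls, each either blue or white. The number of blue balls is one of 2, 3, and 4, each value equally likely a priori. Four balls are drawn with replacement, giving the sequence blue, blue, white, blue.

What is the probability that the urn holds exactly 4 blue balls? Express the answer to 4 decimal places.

0.4507

For each hypothesis, P(data | H) works out to: P(data | r = 2) = (2/5)(2/5)(3/5)(2/5) = 0.0384; P(data | r = 3) = (3/5)(3/5)(2/5)(3/5) = 0.0864; P(data | r = 4) = (4/5)(4/5)(1/5)(4/5) = 0.1024.
Multiplying each by its prior: 1/3 · 0.0384 = 0.0128, 1/3 · 0.0864 = 0.0288, 1/3 · 0.1024 = 0.034133; with total 0.075733.
So P(r = 4 | data) = (0.034133) / (0.075733) = 0.4507.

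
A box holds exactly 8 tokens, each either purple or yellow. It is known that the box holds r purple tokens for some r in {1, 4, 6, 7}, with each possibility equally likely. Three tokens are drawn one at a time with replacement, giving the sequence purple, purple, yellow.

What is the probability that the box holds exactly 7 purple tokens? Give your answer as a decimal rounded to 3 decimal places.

Under each hypothesis, the probability of the observed sequence is: P(data | r = 1) = (1/8)(1/8)(7/8) = 0.013672; P(data | r = 4) = (4/8)(4/8)(4/8) = 0.125; P(data | r = 6) = (6/8)(6/8)(2/8) = 0.14062; P(data | r = 7) = (7/8)(7/8)(1/8) = 0.095703.
Multiplying each by its prior: 1/4 · 0.013672 = 0.003418, 1/4 · 0.125 = 0.03125, 1/4 · 0.14062 = 0.035156, 1/4 · 0.095703 = 0.023926; with total 0.09375.
Therefore the posterior P(r = 7 | data) = (0.023926) / (0.09375) = 0.25521.

0.255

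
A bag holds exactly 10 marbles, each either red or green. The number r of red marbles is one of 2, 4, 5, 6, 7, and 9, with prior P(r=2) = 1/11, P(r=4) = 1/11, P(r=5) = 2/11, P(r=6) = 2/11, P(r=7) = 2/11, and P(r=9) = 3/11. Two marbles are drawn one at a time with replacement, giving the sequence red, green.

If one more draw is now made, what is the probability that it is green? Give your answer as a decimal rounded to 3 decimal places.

The likelihood of the observed sequence under each hypothesis: P(data | r = 2) = (2/10)(8/10) = 0.16; P(data | r = 4) = (4/10)(6/10) = 0.24; P(data | r = 5) = (5/10)(5/10) = 0.25; P(data | r = 6) = (6/10)(4/10) = 0.24; P(data | r = 7) = (7/10)(3/10) = 0.21; P(data | r = 9) = (9/10)(1/10) = 0.09.
The prior-weighted likelihoods are 1/11 · 0.16 = 0.014545, 1/11 · 0.24 = 0.021818, 2/11 · 0.25 = 0.045455, 2/11 · 0.24 = 0.043636, 2/11 · 0.21 = 0.038182, 3/11 · 0.09 = 0.024545; these sum to 0.18818.
The posterior is then P(r = 2 | data) = 0.077295, P(r = 4 | data) = 0.11594, P(r = 5 | data) = 0.24155, P(r = 6 | data) = 0.23188, P(r = 7 | data) = 0.2029, P(r = 9 | data) = 0.13043.
So P(green next | data) = Σ P(green next | H) P(H | data) = (4/5)(0.077295) + (3/5)(0.11594) + (1/2)(0.24155) + (2/5)(0.23188) + (3/10)(0.2029) + (1/10)(0.13043) = 0.41884.

0.419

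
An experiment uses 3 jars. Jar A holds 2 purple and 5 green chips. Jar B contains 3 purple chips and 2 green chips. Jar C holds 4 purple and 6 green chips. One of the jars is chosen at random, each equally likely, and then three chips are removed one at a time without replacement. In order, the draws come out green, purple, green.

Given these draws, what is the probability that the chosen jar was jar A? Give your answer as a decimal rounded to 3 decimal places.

0.417

For each hypothesis, P(data | H) works out to: P(data | jar A) = (5/7)(2/6)(4/5) = 4/21; P(data | jar B) = (2/5)(3/4)(1/3) = 1/10; P(data | jar C) = (6/10)(4/9)(5/8) = 1/6.
Multiplying each by its prior: 1/3 · 4/21 = 4/63, 1/3 · 1/10 = 1/30, 1/3 · 1/6 = 1/18; these sum to 16/105.
So P(jar A | data) = (4/63) / (16/105) = 5/12.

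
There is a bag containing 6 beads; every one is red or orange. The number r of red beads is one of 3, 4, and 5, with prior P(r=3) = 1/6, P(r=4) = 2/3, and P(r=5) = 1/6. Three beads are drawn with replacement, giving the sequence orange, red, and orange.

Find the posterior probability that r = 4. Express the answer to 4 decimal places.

Under each hypothesis, the probability of the observed sequence is: P(data | r = 3) = (3/6)(3/6)(3/6) = 0.125; P(data | r = 4) = (2/6)(4/6)(2/6) = 0.074074; P(data | r = 5) = (1/6)(5/6)(1/6) = 0.023148.
Multiplying each by its prior: 1/6 · 0.125 = 0.020833, 2/3 · 0.074074 = 0.049383, 1/6 · 0.023148 = 0.003858; these sum to 0.074074.
So P(r = 4 | data) = (0.049383) / (0.074074) = 0.66667.

0.6667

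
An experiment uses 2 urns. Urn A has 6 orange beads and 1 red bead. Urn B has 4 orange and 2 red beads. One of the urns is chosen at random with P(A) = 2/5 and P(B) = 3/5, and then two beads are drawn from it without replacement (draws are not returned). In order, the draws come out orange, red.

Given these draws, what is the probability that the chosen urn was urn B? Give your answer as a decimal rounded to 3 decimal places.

For each hypothesis, P(data | H) works out to: P(data | urn A) = (6/7)(1/6) = 1/7; P(data | urn B) = (4/6)(2/5) = 4/15.
The prior-weighted likelihoods are 2/5 · 1/7 = 2/35, 3/5 · 4/15 = 4/25; summing to 38/175.
By Bayes' rule, P(urn B | data) = (4/25) / (38/175) = 14/19.

0.737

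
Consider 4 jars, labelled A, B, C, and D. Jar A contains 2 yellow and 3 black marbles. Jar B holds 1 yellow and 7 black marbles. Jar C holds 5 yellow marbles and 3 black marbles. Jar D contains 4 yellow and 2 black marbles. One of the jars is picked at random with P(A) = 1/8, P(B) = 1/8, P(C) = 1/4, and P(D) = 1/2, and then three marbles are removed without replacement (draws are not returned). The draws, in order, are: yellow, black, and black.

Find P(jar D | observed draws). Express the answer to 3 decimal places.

For each hypothesis, P(data | H) works out to: P(data | jar A) = (2/5)(3/4)(2/3) = 0.2; P(data | jar B) = (1/8)(7/7)(6/6) = 0.125; P(data | jar C) = (5/8)(3/7)(2/6) = 0.089286; P(data | jar D) = (4/6)(2/5)(1/4) = 0.066667.
Weighting by the prior gives 1/8 · 0.2 = 0.025, 1/8 · 0.125 = 0.015625, 1/4 · 0.089286 = 0.022321, 1/2 · 0.066667 = 0.033333; these sum to 0.09628.
Therefore the posterior P(jar D | data) = (0.033333) / (0.09628) = 0.34621.

0.346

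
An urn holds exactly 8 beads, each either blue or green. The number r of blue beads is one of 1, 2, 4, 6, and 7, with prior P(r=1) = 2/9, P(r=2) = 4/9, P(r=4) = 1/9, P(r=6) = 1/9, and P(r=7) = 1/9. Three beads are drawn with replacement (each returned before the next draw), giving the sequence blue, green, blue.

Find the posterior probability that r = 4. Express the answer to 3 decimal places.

For each hypothesis, P(data | H) works out to: P(data | r = 1) = (1/8)(7/8)(1/8) = 0.013672; P(data | r = 2) = (2/8)(6/8)(2/8) = 0.046875; P(data | r = 4) = (4/8)(4/8)(4/8) = 0.125; P(data | r = 6) = (6/8)(2/8)(6/8) = 0.14062; P(data | r = 7) = (7/8)(1/8)(7/8) = 0.095703.
Multiplying each by its prior: 2/9 · 0.013672 = 0.0030382, 4/9 · 0.046875 = 0.020833, 1/9 · 0.125 = 0.013889, 1/9 · 0.14062 = 0.015625, 1/9 · 0.095703 = 0.010634; with total 0.064019.
By Bayes' rule, P(r = 4 | data) = (0.013889) / (0.064019) = 0.21695.

0.217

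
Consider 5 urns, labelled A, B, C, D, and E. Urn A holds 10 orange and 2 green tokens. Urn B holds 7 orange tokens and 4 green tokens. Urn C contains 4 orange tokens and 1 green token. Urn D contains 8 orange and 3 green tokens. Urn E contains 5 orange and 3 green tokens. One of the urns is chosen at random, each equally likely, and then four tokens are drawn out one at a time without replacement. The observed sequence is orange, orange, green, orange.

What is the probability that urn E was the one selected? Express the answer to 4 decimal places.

0.1619

Under each hypothesis, the probability of the observed sequence is: P(data | urn A) = (10/12)(9/11)(2/10)(8/9) = 0.12121; P(data | urn B) = (7/11)(6/10)(4/9)(5/8) = 0.10606; P(data | urn C) = (4/5)(3/4)(1/3)(2/2) = 0.2; P(data | urn D) = (8/11)(7/10)(3/9)(6/8) = 0.12727; P(data | urn E) = (5/8)(4/7)(3/6)(3/5) = 0.10714.
The prior-weighted likelihoods are 1/5 · 0.12121 = 0.024242, 1/5 · 0.10606 = 0.021212, 1/5 · 0.2 = 0.04, 1/5 · 0.12727 = 0.025455, 1/5 · 0.10714 = 0.021429; summing to 0.13234.
So P(urn E | data) = (0.021429) / (0.13234) = 0.16192.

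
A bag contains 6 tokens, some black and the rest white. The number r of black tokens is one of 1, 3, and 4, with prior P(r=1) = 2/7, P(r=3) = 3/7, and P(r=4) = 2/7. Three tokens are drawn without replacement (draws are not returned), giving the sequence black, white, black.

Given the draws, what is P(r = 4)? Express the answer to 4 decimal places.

For each hypothesis, P(data | H) works out to: P(data | r = 1) = (1/6)(5/5)(0/4) = 0; P(data | r = 3) = (3/6)(3/5)(2/4) = 3/20; P(data | r = 4) = (4/6)(2/5)(3/4) = 1/5.
Multiplying each by its prior: 2/7 · 0 = 0, 3/7 · 3/20 = 9/140, 2/7 · 1/5 = 2/35; these sum to 17/140.
So P(r = 4 | data) = (2/35) / (17/140) = 8/17.

0.4706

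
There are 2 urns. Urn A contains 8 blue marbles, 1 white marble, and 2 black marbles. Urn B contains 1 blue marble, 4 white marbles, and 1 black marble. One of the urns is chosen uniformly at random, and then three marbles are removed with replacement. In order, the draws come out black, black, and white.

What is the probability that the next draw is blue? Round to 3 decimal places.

0.245

For each hypothesis, P(data | H) works out to: P(data | urn A) = (2/11)(2/11)(1/11) = 0.0030053; P(data | urn B) = (1/6)(1/6)(4/6) = 0.018519.
The prior-weighted likelihoods are 1/2 · 0.0030053 = 0.0015026, 1/2 · 0.018519 = 0.0092593; these sum to 0.010762.
The posterior is then P(urn A | data) = 0.13963, P(urn B | data) = 0.86037.
The predictive probability is P(blue next | data) = (8/11)(0.13963) + (1/6)(0.86037) = 0.24494.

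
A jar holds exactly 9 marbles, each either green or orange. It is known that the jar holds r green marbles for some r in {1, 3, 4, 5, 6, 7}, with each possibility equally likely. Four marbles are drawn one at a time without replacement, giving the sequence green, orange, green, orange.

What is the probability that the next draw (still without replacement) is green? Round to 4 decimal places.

Compute the likelihood of the observed sequence for each case: P(data | r = 1) = (1/9)(8/8)(0/7) = 0; P(data | r = 3) = (3/9)(6/8)(2/7)(5/6) = 5/84; P(data | r = 4) = (4/9)(5/8)(3/7)(4/6) = 5/63; P(data | r = 5) = (5/9)(4/8)(4/7)(3/6) = 5/63; P(data | r = 6) = (6/9)(3/8)(5/7)(2/6) = 5/84; P(data | r = 7) = (7/9)(2/8)(6/7)(1/6) = 1/36.
The prior-weighted likelihoods are 1/6 · 0 = 0, 1/6 · 5/84 = 5/504, 1/6 · 5/63 = 5/378, 1/6 · 5/63 = 5/378, 1/6 · 5/84 = 5/504, 1/6 · 1/36 = 1/216; summing to 11/216.
The posterior is then P(r = 1 | data) = 0, P(r = 3 | data) = 15/77, P(r = 4 | data) = 20/77, P(r = 5 | data) = 20/77, P(r = 6 | data) = 15/77, P(r = 7 | data) = 1/11.
Averaging over the posterior, P(green next | data) = (1/5)(15/77) + (2/5)(20/77) + (3/5)(20/77) + (4/5)(15/77) + (1)(1/11) = 6/11.

0.5455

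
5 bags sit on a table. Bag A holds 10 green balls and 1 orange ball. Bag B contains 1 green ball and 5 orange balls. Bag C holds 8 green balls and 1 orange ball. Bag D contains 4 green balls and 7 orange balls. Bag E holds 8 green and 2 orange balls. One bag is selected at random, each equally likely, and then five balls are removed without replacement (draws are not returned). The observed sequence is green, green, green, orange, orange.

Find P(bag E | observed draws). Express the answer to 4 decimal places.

0.5500

Compute the likelihood of the observed sequence for each case: P(data | bag A) = (10/11)(9/10)(8/9)(1/8)(0/7) = 0; P(data | bag B) = (1/6)(0/5) = 0; P(data | bag C) = (8/9)(7/8)(6/7)(1/6)(0/5) = 0; P(data | bag D) = (4/11)(3/10)(2/9)(7/8)(6/7) = 1/55; P(data | bag E) = (8/10)(7/9)(6/8)(2/7)(1/6) = 1/45.
Weighting by the prior gives 1/5 · 0 = 0, 1/5 · 0 = 0, 1/5 · 0 = 0, 1/5 · 1/55 = 1/275, 1/5 · 1/45 = 1/225; these sum to 4/495.
So P(bag E | data) = (1/225) / (4/495) = 11/20.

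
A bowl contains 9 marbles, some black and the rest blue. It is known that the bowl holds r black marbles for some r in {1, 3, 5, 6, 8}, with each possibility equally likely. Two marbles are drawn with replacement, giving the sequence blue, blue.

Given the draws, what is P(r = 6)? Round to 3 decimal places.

The likelihood of the observed sequence under each hypothesis: P(data | r = 1) = (8/9)(8/9) = 64/81; P(data | r = 3) = (6/9)(6/9) = 4/9; P(data | r = 5) = (4/9)(4/9) = 16/81; P(data | r = 6) = (3/9)(3/9) = 1/9; P(data | r = 8) = (1/9)(1/9) = 1/81.
The prior-weighted likelihoods are 1/5 · 64/81 = 64/405, 1/5 · 4/9 = 4/45, 1/5 · 16/81 = 16/405, 1/5 · 1/9 = 1/45, 1/5 · 1/81 = 1/405; with total 14/45.
By Bayes' rule, P(r = 6 | data) = (1/45) / (14/45) = 1/14.

0.071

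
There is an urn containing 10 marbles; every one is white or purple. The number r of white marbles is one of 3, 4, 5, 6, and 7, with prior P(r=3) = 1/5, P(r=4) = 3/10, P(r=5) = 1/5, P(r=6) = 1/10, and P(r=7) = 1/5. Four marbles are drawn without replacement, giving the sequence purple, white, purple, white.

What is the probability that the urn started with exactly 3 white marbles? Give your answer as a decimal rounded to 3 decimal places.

0.155

Compute the likelihood of the observed sequence for each case: P(data | r = 3) = (7/10)(3/9)(6/8)(2/7) = 1/20; P(data | r = 4) = (6/10)(4/9)(5/8)(3/7) = 1/14; P(data | r = 5) = (5/10)(5/9)(4/8)(4/7) = 5/63; P(data | r = 6) = (4/10)(6/9)(3/8)(5/7) = 1/14; P(data | r = 7) = (3/10)(7/9)(2/8)(6/7) = 1/20.
Multiplying each by its prior: 1/5 · 1/20 = 1/100, 3/10 · 1/14 = 3/140, 1/5 · 5/63 = 1/63, 1/10 · 1/14 = 1/140, 1/5 · 1/20 = 1/100; summing to 29/450.
Hence P(r = 3 | data) = (1/100) / (29/450) = 9/58.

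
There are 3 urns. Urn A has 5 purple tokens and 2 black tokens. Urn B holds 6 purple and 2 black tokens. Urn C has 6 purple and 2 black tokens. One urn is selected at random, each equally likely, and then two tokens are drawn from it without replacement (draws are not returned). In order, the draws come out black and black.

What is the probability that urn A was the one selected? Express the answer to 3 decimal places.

For each hypothesis, P(data | H) works out to: P(data | urn A) = (2/7)(1/6) = 1/21; P(data | urn B) = (2/8)(1/7) = 1/28; P(data | urn C) = (2/8)(1/7) = 1/28.
The prior-weighted likelihoods are 1/3 · 1/21 = 1/63, 1/3 · 1/28 = 1/84, 1/3 · 1/28 = 1/84; these sum to 5/126.
So P(urn A | data) = (1/63) / (5/126) = 2/5.

0.400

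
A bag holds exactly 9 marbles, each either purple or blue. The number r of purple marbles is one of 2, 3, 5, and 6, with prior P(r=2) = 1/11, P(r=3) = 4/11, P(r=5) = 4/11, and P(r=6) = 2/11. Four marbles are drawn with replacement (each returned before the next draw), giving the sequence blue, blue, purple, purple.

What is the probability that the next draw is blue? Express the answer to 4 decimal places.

0.5197

Compute the likelihood of the observed sequence for each case: P(data | r = 2) = (7/9)(7/9)(2/9)(2/9) = 0.029873; P(data | r = 3) = (6/9)(6/9)(3/9)(3/9) = 0.049383; P(data | r = 5) = (4/9)(4/9)(5/9)(5/9) = 0.060966; P(data | r = 6) = (3/9)(3/9)(6/9)(6/9) = 0.049383.
Weighting by the prior gives 1/11 · 0.029873 = 0.0027158, 4/11 · 0.049383 = 0.017957, 4/11 · 0.060966 = 0.02217, 2/11 · 0.049383 = 0.0089787; with total 0.051821.
The posterior is then P(r = 2 | data) = 0.052406, P(r = 3 | data) = 0.34652, P(r = 5 | data) = 0.42781, P(r = 6 | data) = 0.17326.
So P(blue next | data) = Σ P(blue next | H) P(H | data) = (7/9)(0.052406) + (2/3)(0.34652) + (4/9)(0.42781) + (1/3)(0.17326) = 0.51967.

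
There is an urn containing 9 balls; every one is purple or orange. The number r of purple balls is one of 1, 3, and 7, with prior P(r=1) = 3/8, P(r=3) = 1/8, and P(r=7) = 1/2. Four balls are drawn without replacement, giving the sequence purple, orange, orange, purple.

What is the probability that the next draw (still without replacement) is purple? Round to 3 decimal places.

Compute the likelihood of the observed sequence for each case: P(data | r = 1) = (1/9)(8/8)(7/7)(0/6) = 0; P(data | r = 3) = (3/9)(6/8)(5/7)(2/6) = 0.059524; P(data | r = 7) = (7/9)(2/8)(1/7)(6/6) = 0.027778.
Weighting by the prior gives 3/8 · 0 = 0, 1/8 · 0.059524 = 0.0074405, 1/2 · 0.027778 = 0.013889; these sum to 0.021329.
Dividing through by the total gives posterior P(r = 1 | data) = 0, P(r = 3 | data) = 0.34884, P(r = 7 | data) = 0.65116.
Averaging over the posterior, P(purple next | data) = (1/5)(0.34884) + (1)(0.65116) = 0.72093.

0.721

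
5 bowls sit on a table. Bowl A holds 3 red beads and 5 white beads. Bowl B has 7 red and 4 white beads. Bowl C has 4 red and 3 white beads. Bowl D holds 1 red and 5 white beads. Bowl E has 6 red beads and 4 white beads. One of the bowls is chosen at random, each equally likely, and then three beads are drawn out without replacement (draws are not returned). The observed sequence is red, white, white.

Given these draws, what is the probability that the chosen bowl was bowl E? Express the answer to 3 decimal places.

0.155

Compute the likelihood of the observed sequence for each case: P(data | bowl A) = (3/8)(5/7)(4/6) = 0.17857; P(data | bowl B) = (7/11)(4/10)(3/9) = 0.084848; P(data | bowl C) = (4/7)(3/6)(2/5) = 0.11429; P(data | bowl D) = (1/6)(5/5)(4/4) = 0.16667; P(data | bowl E) = (6/10)(4/9)(3/8) = 0.1.
Multiplying each by its prior: 1/5 · 0.17857 = 0.035714, 1/5 · 0.084848 = 0.01697, 1/5 · 0.11429 = 0.022857, 1/5 · 0.16667 = 0.033333, 1/5 · 0.1 = 0.02; summing to 0.12887.
Hence P(bowl E | data) = (0.02) / (0.12887) = 0.15519.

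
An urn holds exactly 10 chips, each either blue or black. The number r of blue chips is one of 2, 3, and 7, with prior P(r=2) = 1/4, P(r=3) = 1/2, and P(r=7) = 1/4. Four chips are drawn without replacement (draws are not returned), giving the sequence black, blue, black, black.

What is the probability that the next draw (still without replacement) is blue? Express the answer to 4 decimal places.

Compute the likelihood of the observed sequence for each case: P(data | r = 2) = (8/10)(2/9)(7/8)(6/7) = 2/15; P(data | r = 3) = (7/10)(3/9)(6/8)(5/7) = 1/8; P(data | r = 7) = (3/10)(7/9)(2/8)(1/7) = 1/120.
Multiplying each by its prior: 1/4 · 2/15 = 1/30, 1/2 · 1/8 = 1/16, 1/4 · 1/120 = 1/480; summing to 47/480.
Dividing through by the total gives posterior P(r = 2 | data) = 16/47, P(r = 3 | data) = 30/47, P(r = 7 | data) = 1/47.
The predictive probability is P(blue next | data) = (1/6)(16/47) + (1/3)(30/47) + (1)(1/47) = 41/141.

0.2908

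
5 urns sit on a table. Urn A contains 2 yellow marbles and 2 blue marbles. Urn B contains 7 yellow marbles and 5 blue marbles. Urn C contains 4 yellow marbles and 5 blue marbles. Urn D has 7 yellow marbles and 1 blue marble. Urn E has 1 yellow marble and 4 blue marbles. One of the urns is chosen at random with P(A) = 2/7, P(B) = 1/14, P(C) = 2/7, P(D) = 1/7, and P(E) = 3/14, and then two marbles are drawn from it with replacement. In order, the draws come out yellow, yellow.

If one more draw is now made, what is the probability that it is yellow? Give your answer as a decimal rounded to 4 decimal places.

0.6382

For each hypothesis, P(data | H) works out to: P(data | urn A) = (2/4)(2/4) = 0.25; P(data | urn B) = (7/12)(7/12) = 0.34028; P(data | urn C) = (4/9)(4/9) = 0.19753; P(data | urn D) = (7/8)(7/8) = 0.76562; P(data | urn E) = (1/5)(1/5) = 0.04.
The prior-weighted likelihoods are 2/7 · 0.25 = 0.071429, 1/14 · 0.34028 = 0.024306, 2/7 · 0.19753 = 0.056437, 1/7 · 0.76562 = 0.10938, 3/14 · 0.04 = 0.0085714; these sum to 0.27012.
The posterior is then P(urn A | data) = 0.26443, P(urn B | data) = 0.089981, P(urn C | data) = 0.20894, P(urn D | data) = 0.40492, P(urn E | data) = 0.031732.
The predictive probability is P(yellow next | data) = (1/2)(0.26443) + (7/12)(0.089981) + (4/9)(0.20894) + (7/8)(0.40492) + (1/5)(0.031732) = 0.63821.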